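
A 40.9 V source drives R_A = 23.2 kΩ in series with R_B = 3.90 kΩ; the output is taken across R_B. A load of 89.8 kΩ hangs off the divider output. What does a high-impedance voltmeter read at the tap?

V_out ≈ 5.67 V

The load sits in parallel with R_B: R_B‖R_L = (3.90 × 89.8) / (3.90 + 89.8) = 3.738 kΩ.
V_out = 40.9 × 3.738 / (23.2 + 3.738) = 40.9 × 3.738/26.94 = 5.67 V.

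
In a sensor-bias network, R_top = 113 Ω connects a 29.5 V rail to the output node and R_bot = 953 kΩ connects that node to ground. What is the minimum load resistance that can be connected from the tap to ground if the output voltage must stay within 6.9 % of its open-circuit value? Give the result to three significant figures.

Output resistance R_th = R_top‖R_bot = (113 × 953000)/953100 = 113.0 Ω.
The fractional drop is R_th/(R_th + R_L); requiring this ≤ 0.0690 gives R_L ≥ R_th(1/0.0690 − 1) = 113.0 × 13.49 = 1.52 kΩ.

R_L(min) ≈ 1.52 kΩ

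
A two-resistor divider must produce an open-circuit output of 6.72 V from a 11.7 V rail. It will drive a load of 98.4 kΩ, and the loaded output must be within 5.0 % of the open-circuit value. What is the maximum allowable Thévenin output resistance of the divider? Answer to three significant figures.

R_th ≤ 5.18 kΩ

Loading drop = R_th/(R_th + R_L) ≤ 0.0500, so R_th ≤ R_L · ε/(1−ε) = 98.4 kΩ × 0.0500/0.9500 = 5.18 kΩ.
(Any R1, R2 with R2/(R1+R2) = 0.574 and R1‖R2 ≤ 5.18 kΩ will meet the spec.)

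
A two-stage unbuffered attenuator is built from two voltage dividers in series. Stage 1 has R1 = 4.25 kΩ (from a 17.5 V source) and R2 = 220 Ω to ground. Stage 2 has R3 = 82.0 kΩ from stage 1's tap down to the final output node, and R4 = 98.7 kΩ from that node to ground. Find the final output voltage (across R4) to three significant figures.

Stage 2 presents R3+R4 = 180700 Ω as a load on stage 1's tap.
Stage 1's lower leg becomes R2‖(R3+R4) = 219.7 Ω, so V_mid = 17.5 × 219.7/4470 = 0.8603 V.
Stage 2 is itself unloaded: V_out = V_mid × R4/(R3+R4) = 0.8603 × 98700/180700 = 0.470 V.

V_out ≈ 0.470 V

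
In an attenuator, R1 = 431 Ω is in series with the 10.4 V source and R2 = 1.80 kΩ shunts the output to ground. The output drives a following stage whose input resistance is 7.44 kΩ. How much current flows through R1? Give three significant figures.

I ≈ 5.53 mA

R2‖R_L = 1449 Ω, so the source sees R1 + R2‖R_L = 1880 Ω.
I = 10.4 V / 1880 Ω = 5.53 mA.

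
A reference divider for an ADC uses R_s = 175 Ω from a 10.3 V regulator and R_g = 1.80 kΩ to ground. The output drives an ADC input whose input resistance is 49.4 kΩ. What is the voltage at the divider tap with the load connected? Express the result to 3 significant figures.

V_out ≈ 9.36 V

The load sits in parallel with R_g: R_g‖R_L = (1800 × 49400) / (1800 + 49400) = 1737 Ω.
V_out = 10.3 × 1737 / (175 + 1737) = 10.3 × 1737/1912 = 9.36 V.
(Unloaded it would have been 9.39 V.)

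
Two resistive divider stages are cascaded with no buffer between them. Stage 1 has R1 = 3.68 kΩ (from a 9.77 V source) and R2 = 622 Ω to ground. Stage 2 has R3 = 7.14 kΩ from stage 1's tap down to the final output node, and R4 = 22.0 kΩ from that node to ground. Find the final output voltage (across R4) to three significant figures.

V_out ≈ 1.05 V

Stage 2 presents R3+R4 = 29140 Ω as a load on stage 1's tap.
Stage 1's lower leg becomes R2‖(R3+R4) = 609.0 Ω, so V_mid = 9.77 × 609.0/4289 = 1.387 V.
Stage 2 is itself unloaded: V_out = V_mid × R4/(R3+R4) = 1.387 × 22000/29140 = 1.05 V.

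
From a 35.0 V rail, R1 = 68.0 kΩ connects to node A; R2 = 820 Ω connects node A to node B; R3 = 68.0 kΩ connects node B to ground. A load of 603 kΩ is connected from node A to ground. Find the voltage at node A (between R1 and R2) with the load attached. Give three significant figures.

Below node A the series string R2+R3 = 68820 Ω sits in parallel with the 603000 Ω load: 61770 Ω.
V_A = 35.0 × 61770/(68000 + 61770) = 16.7 V.

V ≈ 16.7 V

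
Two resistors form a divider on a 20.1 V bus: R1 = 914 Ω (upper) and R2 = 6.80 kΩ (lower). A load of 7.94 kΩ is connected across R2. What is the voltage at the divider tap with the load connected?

The load sits in parallel with R2: R2‖R_L = (6800 × 7940) / (6800 + 7940) = 3663 Ω.
V_out = 20.1 × 3663 / (914 + 3663) = 20.1 × 3663/4577 = 16.1 V.
(Unloaded it would have been 17.7 V.)

V_out ≈ 16.1 V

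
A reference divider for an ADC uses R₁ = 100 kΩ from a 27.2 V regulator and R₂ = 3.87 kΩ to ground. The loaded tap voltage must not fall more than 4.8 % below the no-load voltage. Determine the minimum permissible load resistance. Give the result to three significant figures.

Output resistance R_th = R₁‖R₂ = (100 × 3.87)/103.9 = 3.726 kΩ.
The fractional drop is R_th/(R_th + R_L); requiring this ≤ 0.0480 gives R_L ≥ R_th(1/0.0480 − 1) = 3.726 × 19.83 = 73.9 kΩ.

R_L(min) ≈ 73.9 kΩ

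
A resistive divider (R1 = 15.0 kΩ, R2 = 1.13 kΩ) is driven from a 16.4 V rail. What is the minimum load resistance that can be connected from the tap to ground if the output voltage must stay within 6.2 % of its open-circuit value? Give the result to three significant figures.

R_L(min) ≈ 15.9 kΩ

Output resistance R_th = R1‖R2 = (15.0 × 1.13)/16.13 = 1.051 kΩ.
The fractional drop is R_th/(R_th + R_L); requiring this ≤ 0.0620 gives R_L ≥ R_th(1/0.0620 − 1) = 1.051 × 15.13 = 15.9 kΩ.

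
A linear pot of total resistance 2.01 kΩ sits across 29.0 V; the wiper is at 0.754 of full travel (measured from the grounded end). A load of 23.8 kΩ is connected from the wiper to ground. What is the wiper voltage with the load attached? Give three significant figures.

The wiper splits the pot into (1−α)R = 494.5 Ω above and αR = 1516 Ω below.
Lower section ‖ load = 1425 Ω.
V_wiper = 29.0 × 1425/(494.5 + 1425) = 21.5 V.

V ≈ 21.5 V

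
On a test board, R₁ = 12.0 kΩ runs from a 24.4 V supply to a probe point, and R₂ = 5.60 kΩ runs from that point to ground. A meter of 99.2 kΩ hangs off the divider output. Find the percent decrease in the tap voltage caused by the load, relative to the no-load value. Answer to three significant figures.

3.71 %

The divider's output (Thévenin) resistance is R₁‖R₂ = 3.818 kΩ.
Fractional drop under load = R_th/(R_th + R_L) = 3.818 / (3.818 + 99.2) = 0.03706.
So the output falls by 3.71 %.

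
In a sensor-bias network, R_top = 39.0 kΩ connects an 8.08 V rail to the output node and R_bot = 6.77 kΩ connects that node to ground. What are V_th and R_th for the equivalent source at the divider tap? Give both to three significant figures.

V_th is the open-circuit tap voltage: 8.08 × 6.77/(39.0 + 6.77) = 1.20 V.
With the supply zeroed, R_top and R_bot appear in parallel from the tap: R_th = R_top‖R_bot = (39.0 × 6.77)/45.77 = 5.77 kΩ.

V_th = 1.20 V, R_th = 5.77 kΩ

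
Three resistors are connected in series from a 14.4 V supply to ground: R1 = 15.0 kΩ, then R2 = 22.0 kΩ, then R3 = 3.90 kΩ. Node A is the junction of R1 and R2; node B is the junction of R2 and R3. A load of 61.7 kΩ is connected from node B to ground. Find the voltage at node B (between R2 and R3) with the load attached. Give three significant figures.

V ≈ 1.30 V

At node B, R3 is in parallel with the load: R3‖R_L = 3.668 kΩ.
Below node A the resistance is R2 + (R3‖R_L) = 25.67 kΩ, so V_A = 14.4 × 25.67/40.67 = 9.089 V.
Then V_B = V_A × (R3‖R_L)/(R2 + R3‖R_L) = 9.089 × 3.668/25.67 = 1.30 V.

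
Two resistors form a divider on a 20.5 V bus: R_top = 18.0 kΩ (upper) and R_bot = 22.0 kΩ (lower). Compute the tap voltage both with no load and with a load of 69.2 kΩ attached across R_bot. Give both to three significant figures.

Open-circuit: V = 20.5 × 22.0/(18.0 + 22.0) = 11.3 V.
With the load, R_bot becomes R_bot‖R_L = 16.69 kΩ, so V = 20.5 × 16.69/34.69 = 9.86 V.

Unloaded: 11.3 V; loaded: 9.86 V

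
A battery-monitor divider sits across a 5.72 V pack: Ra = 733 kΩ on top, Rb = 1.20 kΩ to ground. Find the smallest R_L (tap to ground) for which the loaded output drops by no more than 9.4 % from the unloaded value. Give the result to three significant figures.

R_L(min) ≈ 11.5 kΩ

Output resistance R_th = Ra‖Rb = (733 × 1.20)/734.2 = 1.198 kΩ.
The fractional drop is R_th/(R_th + R_L); requiring this ≤ 0.0940 gives R_L ≥ R_th(1/0.0940 − 1) = 1.198 × 9.638 = 11.5 kΩ.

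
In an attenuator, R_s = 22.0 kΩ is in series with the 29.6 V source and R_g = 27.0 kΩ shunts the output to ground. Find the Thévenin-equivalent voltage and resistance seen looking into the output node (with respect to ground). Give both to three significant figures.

V_th = 16.3 V, R_th = 12.1 kΩ

V_th is the open-circuit tap voltage: 29.6 × 27.0/(22.0 + 27.0) = 16.3 V.
With the supply zeroed, R_s and R_g appear in parallel from the tap: R_th = R_s‖R_g = (22.0 × 27.0)/49.00 = 12.1 kΩ.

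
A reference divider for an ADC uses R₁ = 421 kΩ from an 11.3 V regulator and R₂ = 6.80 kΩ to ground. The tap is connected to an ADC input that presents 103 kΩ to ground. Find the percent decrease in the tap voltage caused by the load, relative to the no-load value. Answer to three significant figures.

The divider's output (Thévenin) resistance is R₁‖R₂ = 6.692 kΩ.
Fractional drop under load = R_th/(R_th + R_L) = 6.692 / (6.692 + 103) = 0.06101.
So the output falls by 6.10 %.

6.10 %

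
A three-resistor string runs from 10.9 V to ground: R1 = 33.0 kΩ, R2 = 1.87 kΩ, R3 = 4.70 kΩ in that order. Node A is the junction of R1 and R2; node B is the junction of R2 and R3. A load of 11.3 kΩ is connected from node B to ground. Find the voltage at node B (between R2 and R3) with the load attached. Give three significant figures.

At node B, R3 is in parallel with the load: R3‖R_L = 3.319 kΩ.
Below node A the resistance is R2 + (R3‖R_L) = 5.189 kΩ, so V_A = 10.9 × 5.189/38.19 = 1.481 V.
Then V_B = V_A × (R3‖R_L)/(R2 + R3‖R_L) = 1.481 × 3.319/5.189 = 0.947 V.

V ≈ 0.947 V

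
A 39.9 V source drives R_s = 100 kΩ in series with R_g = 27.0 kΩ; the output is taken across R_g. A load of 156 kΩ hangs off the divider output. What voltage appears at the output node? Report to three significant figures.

The load sits in parallel with R_g: R_g‖R_L = (27.0 × 156) / (27.0 + 156) = 23.02 kΩ.
V_out = 39.9 × 23.02 / (100 + 23.02) = 39.9 × 23.02/123.0 = 7.47 V.

V_out ≈ 7.47 V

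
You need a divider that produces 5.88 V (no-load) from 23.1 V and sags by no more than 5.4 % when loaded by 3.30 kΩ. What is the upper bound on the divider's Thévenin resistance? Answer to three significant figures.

Loading drop = R_th/(R_th + R_L) ≤ 0.0540, so R_th ≤ R_L · ε/(1−ε) = 3.30 kΩ × 0.0540/0.9460 = 188 Ω.

R_th ≤ 188 Ω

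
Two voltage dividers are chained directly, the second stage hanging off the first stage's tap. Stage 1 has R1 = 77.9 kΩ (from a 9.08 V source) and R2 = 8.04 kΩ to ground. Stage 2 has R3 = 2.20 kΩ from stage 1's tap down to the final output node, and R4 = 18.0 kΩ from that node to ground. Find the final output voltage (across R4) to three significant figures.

Stage 2 presents R3+R4 = 20.20 kΩ as a load on stage 1's tap.
Stage 1's lower leg becomes R2‖(R3+R4) = 5.751 kΩ, so V_mid = 9.08 × 5.751/83.65 = 0.6242 V.
Stage 2 is itself unloaded: V_out = V_mid × R4/(R3+R4) = 0.6242 × 18.0/20.20 = 0.556 V.

V_out ≈ 0.556 V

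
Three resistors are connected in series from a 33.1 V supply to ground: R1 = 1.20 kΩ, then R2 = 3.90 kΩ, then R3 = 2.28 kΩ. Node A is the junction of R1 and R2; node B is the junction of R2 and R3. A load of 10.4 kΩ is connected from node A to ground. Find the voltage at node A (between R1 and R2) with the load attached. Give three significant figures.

Below node A the series string R2+R3 = 6.180 kΩ sits in parallel with the 10.4 kΩ load: 3.876 kΩ.
V_A = 33.1 × 3.876/(1.20 + 3.876) = 25.3 V.

V ≈ 25.3 V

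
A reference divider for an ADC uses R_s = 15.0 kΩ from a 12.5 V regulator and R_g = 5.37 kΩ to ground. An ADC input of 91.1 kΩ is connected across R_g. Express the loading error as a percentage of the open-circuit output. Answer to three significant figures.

4.16 %

The divider's output (Thévenin) resistance is R_s‖R_g = 3.954 kΩ.
Fractional drop under load = R_th/(R_th + R_L) = 3.954 / (3.954 + 91.1) = 0.04160.
So the output falls by 4.16 %.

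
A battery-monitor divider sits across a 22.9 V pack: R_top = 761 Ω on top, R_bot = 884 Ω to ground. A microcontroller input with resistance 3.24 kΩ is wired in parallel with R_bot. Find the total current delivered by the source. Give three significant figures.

R_bot‖R_L = 694.5 Ω, so the source sees R_top + R_bot‖R_L = 1456 Ω.
I = 22.9 V / 1456 Ω = 15.7 mA.

I ≈ 15.7 mA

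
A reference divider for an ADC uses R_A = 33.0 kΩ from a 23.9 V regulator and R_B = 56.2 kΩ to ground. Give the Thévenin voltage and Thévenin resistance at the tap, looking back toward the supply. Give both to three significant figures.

V_th = 15.1 V, R_th = 20.8 kΩ

V_th is the open-circuit tap voltage: 23.9 × 56.2/(33.0 + 56.2) = 15.1 V.
With the supply zeroed, R_A and R_B appear in parallel from the tap: R_th = R_A‖R_B = (33.0 × 56.2)/89.20 = 20.8 kΩ.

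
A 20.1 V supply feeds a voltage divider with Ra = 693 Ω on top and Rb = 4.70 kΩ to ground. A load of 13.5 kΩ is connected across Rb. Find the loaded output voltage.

The load sits in parallel with Rb: Rb‖R_L = (4700 × 13500) / (4700 + 13500) = 3486 Ω.
V_out = 20.1 × 3486 / (693 + 3486) = 20.1 × 3486/4179 = 16.8 V.

V_out ≈ 16.8 V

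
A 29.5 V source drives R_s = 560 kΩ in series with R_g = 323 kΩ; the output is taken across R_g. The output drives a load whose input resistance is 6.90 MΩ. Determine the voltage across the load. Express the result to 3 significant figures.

The load sits in parallel with R_g: R_g‖R_L = (323 × 6900) / (323 + 6900) = 308.6 kΩ.
V_out = 29.5 × 308.6 / (560 + 308.6) = 29.5 × 308.6/868.6 = 10.5 V.
(Unloaded it would have been 10.8 V.)

V_out ≈ 10.5 V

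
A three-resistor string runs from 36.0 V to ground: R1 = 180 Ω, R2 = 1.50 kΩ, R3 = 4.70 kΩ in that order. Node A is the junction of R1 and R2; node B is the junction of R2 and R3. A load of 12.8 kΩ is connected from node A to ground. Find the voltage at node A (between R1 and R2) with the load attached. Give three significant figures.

V ≈ 34.5 V

Below node A the series string R2+R3 = 6200 Ω sits in parallel with the 12800 Ω load: 4177 Ω.
V_A = 36.0 × 4177/(180 + 4177) = 34.5 V.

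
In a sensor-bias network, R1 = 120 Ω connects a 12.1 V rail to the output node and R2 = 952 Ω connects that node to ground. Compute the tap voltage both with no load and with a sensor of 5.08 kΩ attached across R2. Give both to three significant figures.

Open-circuit: V = 12.1 × 952/(120 + 952) = 10.7 V.
With the load, R2 becomes R2‖R_L = 801.8 Ω, so V = 12.1 × 801.8/921.8 = 10.5 V.

Unloaded: 10.7 V; loaded: 10.5 V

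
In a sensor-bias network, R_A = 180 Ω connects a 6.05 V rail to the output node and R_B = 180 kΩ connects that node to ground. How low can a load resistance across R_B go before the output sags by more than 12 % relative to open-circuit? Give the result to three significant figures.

Output resistance R_th = R_A‖R_B = (180 × 180000)/180200 = 179.8 Ω.
The fractional drop is R_th/(R_th + R_L); requiring this ≤ 0.120 gives R_L ≥ R_th(1/0.120 − 1) = 179.8 × 7.333 = 1.32 kΩ.

R_L(min) ≈ 1.32 kΩ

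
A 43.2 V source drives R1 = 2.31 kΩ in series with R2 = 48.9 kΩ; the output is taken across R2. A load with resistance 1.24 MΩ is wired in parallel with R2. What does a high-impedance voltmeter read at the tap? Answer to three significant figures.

V_out ≈ 41.2 V

The load sits in parallel with R2: R2‖R_L = (48.9 × 1240) / (48.9 + 1240) = 47.04 kΩ.
V_out = 43.2 × 47.04 / (2.31 + 47.04) = 43.2 × 47.04/49.35 = 41.2 V.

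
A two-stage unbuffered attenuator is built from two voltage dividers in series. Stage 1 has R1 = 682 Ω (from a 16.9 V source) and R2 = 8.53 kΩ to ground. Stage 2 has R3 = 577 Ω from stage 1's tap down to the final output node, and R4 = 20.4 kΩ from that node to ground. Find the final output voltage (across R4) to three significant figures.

Stage 2 presents R3+R4 = 20980 Ω as a load on stage 1's tap.
Stage 1's lower leg becomes R2‖(R3+R4) = 6064 Ω, so V_mid = 16.9 × 6064/6746 = 15.19 V.
Stage 2 is itself unloaded: V_out = V_mid × R4/(R3+R4) = 15.19 × 20400/20980 = 14.8 V.

V_out ≈ 14.8 V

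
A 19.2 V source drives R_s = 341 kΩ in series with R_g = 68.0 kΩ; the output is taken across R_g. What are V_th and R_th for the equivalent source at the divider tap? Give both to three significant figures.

V_th is the open-circuit tap voltage: 19.2 × 68.0/(341 + 68.0) = 3.19 V.
With the supply zeroed, R_s and R_g appear in parallel from the tap: R_th = R_s‖R_g = (341 × 68.0)/409.0 = 56.7 kΩ.

V_th = 3.19 V, R_th = 56.7 kΩ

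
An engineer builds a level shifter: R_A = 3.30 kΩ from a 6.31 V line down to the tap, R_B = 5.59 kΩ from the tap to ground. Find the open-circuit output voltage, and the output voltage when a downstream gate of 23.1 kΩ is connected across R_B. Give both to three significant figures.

Unloaded: 3.97 V; loaded: 3.64 V

Open-circuit: V = 6.31 × 5.59/(3.30 + 5.59) = 3.97 V.
With the load, R_B becomes R_B‖R_L = 4.501 kΩ, so V = 6.31 × 4.501/7.801 = 3.64 V.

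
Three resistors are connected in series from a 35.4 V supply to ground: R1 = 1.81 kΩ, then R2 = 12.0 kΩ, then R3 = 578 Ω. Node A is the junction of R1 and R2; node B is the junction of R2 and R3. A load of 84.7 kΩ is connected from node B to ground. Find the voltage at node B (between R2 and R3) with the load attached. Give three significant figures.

At node B, R3 is in parallel with the load: R3‖R_L = 574.1 Ω.
Below node A the resistance is R2 + (R3‖R_L) = 12570 Ω, so V_A = 35.4 × 12570/14380 = 30.95 V.
Then V_B = V_A × (R3‖R_L)/(R2 + R3‖R_L) = 30.95 × 574.1/12570 = 1.41 V.

V ≈ 1.41 V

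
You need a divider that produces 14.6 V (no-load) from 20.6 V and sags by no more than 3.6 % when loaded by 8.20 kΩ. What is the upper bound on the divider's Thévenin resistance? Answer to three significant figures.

R_th ≤ 306 Ω

Loading drop = R_th/(R_th + R_L) ≤ 0.0360, so R_th ≤ R_L · ε/(1−ε) = 8.20 kΩ × 0.0360/0.9640 = 306 Ω.
(Any R1, R2 with R2/(R1+R2) = 0.709 and R1‖R2 ≤ 306 Ω will meet the spec.)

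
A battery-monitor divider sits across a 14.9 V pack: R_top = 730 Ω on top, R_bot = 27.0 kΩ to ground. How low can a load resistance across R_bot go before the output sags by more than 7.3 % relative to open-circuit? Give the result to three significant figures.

Output resistance R_th = R_top‖R_bot = (730 × 27000)/27730 = 710.8 Ω.
The fractional drop is R_th/(R_th + R_L); requiring this ≤ 0.0730 gives R_L ≥ R_th(1/0.0730 − 1) = 710.8 × 12.70 = 9.03 kΩ.

R_L(min) ≈ 9.03 kΩ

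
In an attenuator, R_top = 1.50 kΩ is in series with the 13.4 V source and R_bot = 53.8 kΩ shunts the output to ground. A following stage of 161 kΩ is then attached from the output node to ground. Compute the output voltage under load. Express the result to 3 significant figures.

The load sits in parallel with R_bot: R_bot‖R_L = (53.8 × 161) / (53.8 + 161) = 40.32 kΩ.
V_out = 13.4 × 40.32 / (1.50 + 40.32) = 13.4 × 40.32/41.82 = 12.9 V.

V_out ≈ 12.9 V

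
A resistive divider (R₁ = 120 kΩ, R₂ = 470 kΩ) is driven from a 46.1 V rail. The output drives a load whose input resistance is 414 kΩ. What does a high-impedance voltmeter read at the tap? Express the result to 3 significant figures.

The load sits in parallel with R₂: R₂‖R_L = (470 × 414) / (470 + 414) = 220.1 kΩ.
V_out = 46.1 × 220.1 / (120 + 220.1) = 46.1 × 220.1/340.1 = 29.8 V.

V_out ≈ 29.8 V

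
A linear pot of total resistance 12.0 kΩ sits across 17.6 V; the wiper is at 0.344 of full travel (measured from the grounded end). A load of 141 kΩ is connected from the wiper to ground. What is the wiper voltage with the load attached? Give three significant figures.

The wiper splits the pot into (1−α)R = 7.872 kΩ above and αR = 4.128 kΩ below.
Lower section ‖ load = 4.011 kΩ.
V_wiper = 17.6 × 4.011/(7.872 + 4.011) = 5.94 V.

V ≈ 5.94 V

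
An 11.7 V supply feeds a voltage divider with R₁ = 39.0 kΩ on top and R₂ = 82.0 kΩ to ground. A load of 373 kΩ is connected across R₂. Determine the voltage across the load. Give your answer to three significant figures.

The load sits in parallel with R₂: R₂‖R_L = (82.0 × 373) / (82.0 + 373) = 67.22 kΩ.
V_out = 11.7 × 67.22 / (39.0 + 67.22) = 11.7 × 67.22/106.2 = 7.40 V.

V_out ≈ 7.40 V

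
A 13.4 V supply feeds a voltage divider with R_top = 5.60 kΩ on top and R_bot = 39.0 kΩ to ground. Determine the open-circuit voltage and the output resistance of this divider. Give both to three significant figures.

V_th = 11.7 V, R_th = 4.90 kΩ

V_th is the open-circuit tap voltage: 13.4 × 39.0/(5.60 + 39.0) = 11.7 V.
With the supply zeroed, R_top and R_bot appear in parallel from the tap: R_th = R_top‖R_bot = (5.60 × 39.0)/44.60 = 4.90 kΩ.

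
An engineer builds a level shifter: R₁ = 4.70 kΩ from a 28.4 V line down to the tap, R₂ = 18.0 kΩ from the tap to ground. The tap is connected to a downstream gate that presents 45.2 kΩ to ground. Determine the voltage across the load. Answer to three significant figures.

V_out ≈ 20.8 V

The load sits in parallel with R₂: R₂‖R_L = (18.0 × 45.2) / (18.0 + 45.2) = 12.87 kΩ.
V_out = 28.4 × 12.87 / (4.70 + 12.87) = 28.4 × 12.87/17.57 = 20.8 V.
(Unloaded it would have been 22.5 V.)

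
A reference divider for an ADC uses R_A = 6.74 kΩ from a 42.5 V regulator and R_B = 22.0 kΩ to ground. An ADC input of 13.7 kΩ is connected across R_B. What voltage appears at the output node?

V_out ≈ 23.6 V

The load sits in parallel with R_B: R_B‖R_L = (22.0 × 13.7) / (22.0 + 13.7) = 8.443 kΩ.
V_out = 42.5 × 8.443 / (6.74 + 8.443) = 42.5 × 8.443/15.18 = 23.6 V.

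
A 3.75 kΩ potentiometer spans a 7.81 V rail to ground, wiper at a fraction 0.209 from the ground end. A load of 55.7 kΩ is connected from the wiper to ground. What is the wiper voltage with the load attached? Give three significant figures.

V ≈ 1.61 V

The wiper splits the pot into (1−α)R = 2966 Ω above and αR = 783.8 Ω below.
Lower section ‖ load = 772.9 Ω.
V_wiper = 7.81 × 772.9/(2966 + 772.9) = 1.61 V.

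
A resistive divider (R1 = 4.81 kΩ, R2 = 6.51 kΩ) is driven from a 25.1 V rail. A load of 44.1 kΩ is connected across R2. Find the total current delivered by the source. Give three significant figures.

R2‖R_L = 5.673 kΩ, so the source sees R1 + R2‖R_L = 10.48 kΩ.
I = 25.1 V / 10.48 kΩ = 2.39 mA.

I ≈ 2.39 mA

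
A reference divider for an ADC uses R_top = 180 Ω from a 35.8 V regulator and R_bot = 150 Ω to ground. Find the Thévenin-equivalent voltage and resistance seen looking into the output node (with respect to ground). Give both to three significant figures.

V_th = 16.3 V, R_th = 81.8 Ω

V_th is the open-circuit tap voltage: 35.8 × 150/(180 + 150) = 16.3 V.
With the supply zeroed, R_top and R_bot appear in parallel from the tap: R_th = R_top‖R_bot = (180 × 150)/330.0 = 81.8 Ω.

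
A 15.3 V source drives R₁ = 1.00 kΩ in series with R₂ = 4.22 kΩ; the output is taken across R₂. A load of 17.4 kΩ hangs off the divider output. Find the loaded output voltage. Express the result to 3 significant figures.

The load sits in parallel with R₂: R₂‖R_L = (4.22 × 17.4) / (4.22 + 17.4) = 3.396 kΩ.
V_out = 15.3 × 3.396 / (1.00 + 3.396) = 15.3 × 3.396/4.396 = 11.8 V.

V_out ≈ 11.8 V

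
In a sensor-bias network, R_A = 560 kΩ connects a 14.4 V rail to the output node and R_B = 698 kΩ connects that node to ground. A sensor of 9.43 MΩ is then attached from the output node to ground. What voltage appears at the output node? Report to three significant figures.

V_out ≈ 7.73 V

The load sits in parallel with R_B: R_B‖R_L = (698 × 9430) / (698 + 9430) = 649.9 kΩ.
V_out = 14.4 × 649.9 / (560 + 649.9) = 14.4 × 649.9/1210 = 7.73 V.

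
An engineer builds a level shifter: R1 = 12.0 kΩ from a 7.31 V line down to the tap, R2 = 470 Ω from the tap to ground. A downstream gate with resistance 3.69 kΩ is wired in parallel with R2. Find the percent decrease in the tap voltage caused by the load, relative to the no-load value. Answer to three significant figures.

The divider's output (Thévenin) resistance is R1‖R2 = 452.3 Ω.
Fractional drop under load = R_th/(R_th + R_L) = 452.3 / (452.3 + 3690) = 0.1092.
So the output falls by 10.9 %.

10.9 %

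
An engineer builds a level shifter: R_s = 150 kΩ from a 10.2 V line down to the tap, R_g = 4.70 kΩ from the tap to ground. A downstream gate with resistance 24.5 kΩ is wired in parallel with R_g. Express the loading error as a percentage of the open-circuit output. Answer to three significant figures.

The divider's output (Thévenin) resistance is R_s‖R_g = 4.557 kΩ.
Fractional drop under load = R_th/(R_th + R_L) = 4.557 / (4.557 + 24.5) = 0.1568.
So the output falls by 15.7 %.

15.7 %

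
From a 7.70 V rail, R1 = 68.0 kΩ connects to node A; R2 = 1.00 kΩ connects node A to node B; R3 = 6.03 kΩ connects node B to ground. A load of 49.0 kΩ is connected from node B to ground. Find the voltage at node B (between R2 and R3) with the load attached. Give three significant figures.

V ≈ 0.556 V

At node B, R3 is in parallel with the load: R3‖R_L = 5.369 kΩ.
Below node A the resistance is R2 + (R3‖R_L) = 6.369 kΩ, so V_A = 7.70 × 6.369/74.37 = 0.6595 V.
Then V_B = V_A × (R3‖R_L)/(R2 + R3‖R_L) = 0.6595 × 5.369/6.369 = 0.556 V.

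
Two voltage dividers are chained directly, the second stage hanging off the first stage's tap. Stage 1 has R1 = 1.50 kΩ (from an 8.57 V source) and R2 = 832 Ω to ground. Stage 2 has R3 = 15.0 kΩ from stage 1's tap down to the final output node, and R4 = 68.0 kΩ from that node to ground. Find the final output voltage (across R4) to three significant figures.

V_out ≈ 2.49 V

Stage 2 presents R3+R4 = 83000 Ω as a load on stage 1's tap.
Stage 1's lower leg becomes R2‖(R3+R4) = 823.7 Ω, so V_mid = 8.57 × 823.7/2324 = 3.038 V.
Stage 2 is itself unloaded: V_out = V_mid × R4/(R3+R4) = 3.038 × 68000/83000 = 2.49 V.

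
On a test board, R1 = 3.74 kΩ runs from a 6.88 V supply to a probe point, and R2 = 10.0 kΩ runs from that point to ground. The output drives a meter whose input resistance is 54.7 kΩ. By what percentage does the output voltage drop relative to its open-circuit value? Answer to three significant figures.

4.74 %

The divider's output (Thévenin) resistance is R1‖R2 = 2.722 kΩ.
Fractional drop under load = R_th/(R_th + R_L) = 2.722 / (2.722 + 54.7) = 0.04740.
So the output falls by 4.74 %.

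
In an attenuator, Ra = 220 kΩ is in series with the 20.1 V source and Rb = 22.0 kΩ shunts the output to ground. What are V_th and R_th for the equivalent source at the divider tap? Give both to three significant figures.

V_th is the open-circuit tap voltage: 20.1 × 22.0/(220 + 22.0) = 1.83 V.
With the supply zeroed, Ra and Rb appear in parallel from the tap: R_th = Ra‖Rb = (220 × 22.0)/242.0 = 20.0 kΩ.

V_th = 1.83 V, R_th = 20.0 kΩ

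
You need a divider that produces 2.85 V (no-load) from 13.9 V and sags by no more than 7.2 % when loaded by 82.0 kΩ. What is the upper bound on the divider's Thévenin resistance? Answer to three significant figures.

Loading drop = R_th/(R_th + R_L) ≤ 0.0720, so R_th ≤ R_L · ε/(1−ε) = 82.0 kΩ × 0.0720/0.9280 = 6.36 kΩ.
(Any R1, R2 with R2/(R1+R2) = 0.205 and R1‖R2 ≤ 6.36 kΩ will meet the spec.)

R_th ≤ 6.36 kΩ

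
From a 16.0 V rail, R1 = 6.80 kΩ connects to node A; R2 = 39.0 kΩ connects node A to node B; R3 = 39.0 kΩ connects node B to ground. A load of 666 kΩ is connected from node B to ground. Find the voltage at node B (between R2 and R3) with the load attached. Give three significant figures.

V ≈ 7.13 V

At node B, R3 is in parallel with the load: R3‖R_L = 36.84 kΩ.
Below node A the resistance is R2 + (R3‖R_L) = 75.84 kΩ, so V_A = 16.0 × 75.84/82.64 = 14.68 V.
Then V_B = V_A × (R3‖R_L)/(R2 + R3‖R_L) = 14.68 × 36.84/75.84 = 7.13 V.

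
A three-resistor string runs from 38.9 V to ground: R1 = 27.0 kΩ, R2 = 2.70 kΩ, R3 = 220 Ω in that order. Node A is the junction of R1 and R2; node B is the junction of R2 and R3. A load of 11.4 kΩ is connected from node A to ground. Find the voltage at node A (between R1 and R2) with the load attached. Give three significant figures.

V ≈ 3.08 V

Below node A the series string R2+R3 = 2920 Ω sits in parallel with the 11400 Ω load: 2325 Ω.
V_A = 38.9 × 2325/(27000 + 2325) = 3.08 V.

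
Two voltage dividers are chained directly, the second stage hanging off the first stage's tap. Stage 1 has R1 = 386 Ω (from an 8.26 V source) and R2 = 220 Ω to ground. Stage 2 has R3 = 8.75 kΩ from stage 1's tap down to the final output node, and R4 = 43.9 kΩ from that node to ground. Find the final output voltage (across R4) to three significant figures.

Stage 2 presents R3+R4 = 52650 Ω as a load on stage 1's tap.
Stage 1's lower leg becomes R2‖(R3+R4) = 219.1 Ω, so V_mid = 8.26 × 219.1/605.1 = 2.991 V.
Stage 2 is itself unloaded: V_out = V_mid × R4/(R3+R4) = 2.991 × 43900/52650 = 2.49 V.

V_out ≈ 2.49 V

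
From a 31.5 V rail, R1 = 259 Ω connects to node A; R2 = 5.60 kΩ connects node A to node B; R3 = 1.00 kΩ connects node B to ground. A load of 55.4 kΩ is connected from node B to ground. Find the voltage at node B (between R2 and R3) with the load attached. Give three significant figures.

V ≈ 4.52 V

At node B, R3 is in parallel with the load: R3‖R_L = 982.3 Ω.
Below node A the resistance is R2 + (R3‖R_L) = 6582 Ω, so V_A = 31.5 × 6582/6841 = 30.31 V.
Then V_B = V_A × (R3‖R_L)/(R2 + R3‖R_L) = 30.31 × 982.3/6582 = 4.52 V.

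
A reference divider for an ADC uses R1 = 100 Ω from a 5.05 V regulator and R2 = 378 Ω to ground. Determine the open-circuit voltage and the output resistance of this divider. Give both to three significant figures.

V_th = 3.99 V, R_th = 79.1 Ω

V_th is the open-circuit tap voltage: 5.05 × 378/(100 + 378) = 3.99 V.
With the supply zeroed, R1 and R2 appear in parallel from the tap: R_th = R1‖R2 = (100 × 378)/478.0 = 79.1 Ω.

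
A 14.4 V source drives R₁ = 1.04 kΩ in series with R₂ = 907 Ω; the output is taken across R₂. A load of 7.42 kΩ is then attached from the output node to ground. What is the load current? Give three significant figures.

R₂‖R_L = 808.2 Ω; V_out = 14.4 × 808.2/1848 = 6.297 V.
I_L = V_out / R_L = 6.297 / 7.42 kΩ = 0.849 mA.

I_L ≈ 0.849 mA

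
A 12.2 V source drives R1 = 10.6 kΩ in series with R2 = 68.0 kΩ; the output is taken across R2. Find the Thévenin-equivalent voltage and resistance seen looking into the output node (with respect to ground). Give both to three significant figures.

V_th is the open-circuit tap voltage: 12.2 × 68.0/(10.6 + 68.0) = 10.6 V.
With the supply zeroed, R1 and R2 appear in parallel from the tap: R_th = R1‖R2 = (10.6 × 68.0)/78.60 = 9.17 kΩ.

V_th = 10.6 V, R_th = 9.17 kΩ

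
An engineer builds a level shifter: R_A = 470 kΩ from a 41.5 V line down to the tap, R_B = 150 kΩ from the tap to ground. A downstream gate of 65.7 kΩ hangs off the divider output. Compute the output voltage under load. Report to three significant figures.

The load sits in parallel with R_B: R_B‖R_L = (150 × 65.7) / (150 + 65.7) = 45.69 kΩ.
V_out = 41.5 × 45.69 / (470 + 45.69) = 41.5 × 45.69/515.7 = 3.68 V.
(Unloaded it would have been 10.0 V.)

V_out ≈ 3.68 V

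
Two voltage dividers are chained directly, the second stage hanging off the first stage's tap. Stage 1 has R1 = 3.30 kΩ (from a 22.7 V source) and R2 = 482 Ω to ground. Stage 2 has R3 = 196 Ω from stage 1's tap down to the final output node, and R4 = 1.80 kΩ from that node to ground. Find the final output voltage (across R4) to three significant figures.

Stage 2 presents R3+R4 = 1996 Ω as a load on stage 1's tap.
Stage 1's lower leg becomes R2‖(R3+R4) = 388.2 Ω, so V_mid = 22.7 × 388.2/3688 = 2.390 V.
Stage 2 is itself unloaded: V_out = V_mid × R4/(R3+R4) = 2.390 × 1800/1996 = 2.15 V.

V_out ≈ 2.15 V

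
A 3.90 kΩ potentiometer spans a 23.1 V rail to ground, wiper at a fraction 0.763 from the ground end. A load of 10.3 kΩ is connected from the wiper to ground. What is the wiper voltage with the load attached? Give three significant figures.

V ≈ 16.5 V

The wiper splits the pot into (1−α)R = 924.3 Ω above and αR = 2976 Ω below.
Lower section ‖ load = 2309 Ω.
V_wiper = 23.1 × 2309/(924.3 + 2309) = 16.5 V.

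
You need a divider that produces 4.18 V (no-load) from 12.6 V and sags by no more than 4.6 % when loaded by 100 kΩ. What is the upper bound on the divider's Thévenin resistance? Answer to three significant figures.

R_th ≤ 4.82 kΩ

Loading drop = R_th/(R_th + R_L) ≤ 0.0460, so R_th ≤ R_L · ε/(1−ε) = 100 kΩ × 0.0460/0.9540 = 4.82 kΩ.
(Any R1, R2 with R2/(R1+R2) = 0.332 and R1‖R2 ≤ 4.82 kΩ will meet the spec.)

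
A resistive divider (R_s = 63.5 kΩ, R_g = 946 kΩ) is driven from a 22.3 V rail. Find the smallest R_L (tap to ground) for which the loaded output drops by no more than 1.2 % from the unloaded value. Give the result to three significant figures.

R_L(min) ≈ 4.90 MΩ

Output resistance R_th = R_s‖R_g = (63.5 × 946)/1010 = 59.51 kΩ.
The fractional drop is R_th/(R_th + R_L); requiring this ≤ 0.0120 gives R_L ≥ R_th(1/0.0120 − 1) = 59.51 × 82.33 = 4.90 MΩ.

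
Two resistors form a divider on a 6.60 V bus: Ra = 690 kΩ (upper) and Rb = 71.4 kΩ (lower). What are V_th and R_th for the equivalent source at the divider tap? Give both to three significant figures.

V_th = 0.619 V, R_th = 64.7 kΩ

V_th is the open-circuit tap voltage: 6.60 × 71.4/(690 + 71.4) = 0.619 V.
With the supply zeroed, Ra and Rb appear in parallel from the tap: R_th = Ra‖Rb = (690 × 71.4)/761.4 = 64.7 kΩ.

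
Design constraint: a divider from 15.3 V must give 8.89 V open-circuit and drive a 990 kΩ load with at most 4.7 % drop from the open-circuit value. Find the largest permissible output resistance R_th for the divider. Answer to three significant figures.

R_th ≤ 48.8 kΩ

Loading drop = R_th/(R_th + R_L) ≤ 0.0470, so R_th ≤ R_L · ε/(1−ε) = 990 kΩ × 0.0470/0.9530 = 48.8 kΩ.
(Any R1, R2 with R2/(R1+R2) = 0.581 and R1‖R2 ≤ 48.8 kΩ will meet the spec.)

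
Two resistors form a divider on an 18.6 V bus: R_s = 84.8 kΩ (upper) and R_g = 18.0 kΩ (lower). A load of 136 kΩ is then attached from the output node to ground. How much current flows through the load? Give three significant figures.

R_g‖R_L = 15.90 kΩ; V_out = 18.6 × 15.90/100.7 = 2.936 V.
I_L = V_out / R_L = 2.936 / 136 kΩ = 0.0216 mA.

I_L ≈ 0.0216 mA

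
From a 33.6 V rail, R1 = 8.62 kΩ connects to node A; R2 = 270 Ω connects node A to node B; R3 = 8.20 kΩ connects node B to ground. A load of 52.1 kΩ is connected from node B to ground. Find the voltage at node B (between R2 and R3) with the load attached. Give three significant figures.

At node B, R3 is in parallel with the load: R3‖R_L = 7085 Ω.
Below node A the resistance is R2 + (R3‖R_L) = 7355 Ω, so V_A = 33.6 × 7355/15970 = 15.47 V.
Then V_B = V_A × (R3‖R_L)/(R2 + R3‖R_L) = 15.47 × 7085/7355 = 14.9 V.

V ≈ 14.9 V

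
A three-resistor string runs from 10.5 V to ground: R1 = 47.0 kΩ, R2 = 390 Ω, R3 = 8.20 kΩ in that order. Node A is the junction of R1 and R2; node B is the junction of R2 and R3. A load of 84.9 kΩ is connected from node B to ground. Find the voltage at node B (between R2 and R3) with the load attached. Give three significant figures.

V ≈ 1.43 V

At node B, R3 is in parallel with the load: R3‖R_L = 7478 Ω.
Below node A the resistance is R2 + (R3‖R_L) = 7868 Ω, so V_A = 10.5 × 7868/54870 = 1.506 V.
Then V_B = V_A × (R3‖R_L)/(R2 + R3‖R_L) = 1.506 × 7478/7868 = 1.43 V.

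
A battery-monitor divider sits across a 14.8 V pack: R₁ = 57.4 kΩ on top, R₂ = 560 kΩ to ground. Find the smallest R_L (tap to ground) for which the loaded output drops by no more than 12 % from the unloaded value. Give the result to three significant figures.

Output resistance R_th = R₁‖R₂ = (57.4 × 560)/617.4 = 52.06 kΩ.
The fractional drop is R_th/(R_th + R_L); requiring this ≤ 0.120 gives R_L ≥ R_th(1/0.120 − 1) = 52.06 × 7.333 = 382 kΩ.

R_L(min) ≈ 382 kΩ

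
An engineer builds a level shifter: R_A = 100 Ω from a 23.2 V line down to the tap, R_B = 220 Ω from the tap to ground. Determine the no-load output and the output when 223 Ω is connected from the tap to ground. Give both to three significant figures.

Unloaded: 15.9 V; loaded: 12.2 V

Open-circuit: V = 23.2 × 220/(100 + 220) = 15.9 V.
With the load, R_B becomes R_B‖R_L = 110.7 Ω, so V = 23.2 × 110.7/210.7 = 12.2 V.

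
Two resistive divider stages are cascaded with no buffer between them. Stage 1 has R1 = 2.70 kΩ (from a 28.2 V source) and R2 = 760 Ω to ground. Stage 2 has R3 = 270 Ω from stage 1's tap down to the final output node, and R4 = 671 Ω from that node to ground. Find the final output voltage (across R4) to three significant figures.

Stage 2 presents R3+R4 = 941.0 Ω as a load on stage 1's tap.
Stage 1's lower leg becomes R2‖(R3+R4) = 420.4 Ω, so V_mid = 28.2 × 420.4/3120 = 3.800 V.
Stage 2 is itself unloaded: V_out = V_mid × R4/(R3+R4) = 3.800 × 671/941.0 = 2.71 V.

V_out ≈ 2.71 V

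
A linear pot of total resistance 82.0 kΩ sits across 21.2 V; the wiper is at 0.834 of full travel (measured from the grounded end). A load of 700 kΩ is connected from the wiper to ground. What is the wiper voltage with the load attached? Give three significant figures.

V ≈ 17.4 V

The wiper splits the pot into (1−α)R = 13.61 kΩ above and αR = 68.39 kΩ below.
Lower section ‖ load = 62.30 kΩ.
V_wiper = 21.2 × 62.30/(13.61 + 62.30) = 17.4 V.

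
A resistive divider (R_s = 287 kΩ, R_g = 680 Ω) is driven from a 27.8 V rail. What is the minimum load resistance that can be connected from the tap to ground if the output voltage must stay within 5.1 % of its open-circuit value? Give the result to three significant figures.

Output resistance R_th = R_s‖R_g = (287000 × 680)/287700 = 678.4 Ω.
The fractional drop is R_th/(R_th + R_L); requiring this ≤ 0.0510 gives R_L ≥ R_th(1/0.0510 − 1) = 678.4 × 18.61 = 12.6 kΩ.

R_L(min) ≈ 12.6 kΩ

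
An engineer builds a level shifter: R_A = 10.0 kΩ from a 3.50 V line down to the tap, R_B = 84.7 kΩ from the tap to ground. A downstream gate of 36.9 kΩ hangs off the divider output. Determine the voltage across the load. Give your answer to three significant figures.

V_out ≈ 2.52 V

The load sits in parallel with R_B: R_B‖R_L = (84.7 × 36.9) / (84.7 + 36.9) = 25.70 kΩ.
V_out = 3.50 × 25.70 / (10.0 + 25.70) = 3.50 × 25.70/35.70 = 2.52 V.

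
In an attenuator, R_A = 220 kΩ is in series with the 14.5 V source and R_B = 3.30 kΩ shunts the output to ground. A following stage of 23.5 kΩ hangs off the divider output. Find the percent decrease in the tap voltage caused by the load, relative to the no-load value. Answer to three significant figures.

Unloaded V = 14.5 × 3.30/223.3 = 0.21429 V.
Loaded: R_B‖R_L = 2.894 kΩ, giving V = 14.5 × 2.894/222.9 = 0.18824 V.
Drop = (0.21429 − 0.18824) / 0.21429 = 12.2 %.

12.2 %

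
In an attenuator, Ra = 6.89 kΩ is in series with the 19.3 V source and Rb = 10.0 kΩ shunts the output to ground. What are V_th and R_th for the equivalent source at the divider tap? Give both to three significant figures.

V_th = 11.4 V, R_th = 4.08 kΩ

V_th is the open-circuit tap voltage: 19.3 × 10.0/(6.89 + 10.0) = 11.4 V.
With the supply zeroed, Ra and Rb appear in parallel from the tap: R_th = Ra‖Rb = (6.89 × 10.0)/16.89 = 4.08 kΩ.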